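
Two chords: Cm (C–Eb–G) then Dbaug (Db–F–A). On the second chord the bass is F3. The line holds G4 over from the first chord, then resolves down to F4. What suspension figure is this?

At the second chord the bass is F3. The suspended G4 lies a ninth above the bass; after resolving down by step to F4, the interval above the bass becomes an octave.
Suspension figures are named by those two intervals: 9–8.

9–8 suspension.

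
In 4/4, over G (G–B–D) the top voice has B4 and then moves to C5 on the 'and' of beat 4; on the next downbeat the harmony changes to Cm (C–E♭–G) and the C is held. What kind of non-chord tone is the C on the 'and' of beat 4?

The harmony at that moment is G major triad (G, B, D); C5 is not a chord tone.
It is approached by step up from B4 and then sustained as the same pitch into the next harmony.
Arriving early and becoming a chord tone when the harmony changes — an anticipation.

Anticipation.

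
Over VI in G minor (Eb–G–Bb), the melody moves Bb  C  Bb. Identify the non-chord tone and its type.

C is a neighbor tone.

The harmony at that moment is Eb major triad (Eb, G, Bb); C is not a chord tone.
It is approached by step up from Bb and left by step down to Bb.
Step away and step back to the same note — a neighbor tone (upper neighbor).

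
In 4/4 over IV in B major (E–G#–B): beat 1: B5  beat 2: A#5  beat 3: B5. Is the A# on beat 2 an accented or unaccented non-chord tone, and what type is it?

Unaccented neighbor tone.

The harmony at that moment is E major triad (E, G#, B); A#5 is not a chord tone.
It is approached by step down from B5 and left by step up to B5.
Step away and step back to the same note — a neighbor tone (lower neighbor).
It falls on a weak beat, so it is unaccented.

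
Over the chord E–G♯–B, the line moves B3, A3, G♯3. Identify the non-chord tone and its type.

A3 is a passing tone.

The harmony at that moment is E major triad (E, G♯, B); A3 is not a chord tone.
It is approached by step down from B3 and left by step down to G♯3.
Step in, step out in the same direction — a passing tone.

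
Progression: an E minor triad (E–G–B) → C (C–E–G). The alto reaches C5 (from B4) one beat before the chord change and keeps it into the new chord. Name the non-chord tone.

The harmony at that moment is E minor triad (E, G, B); C5 is not a chord tone.
It is approached by step up from B4 and then sustained as the same pitch into the next harmony.
Arriving early and becoming a chord tone when the harmony changes — an anticipation.

C5 is an anticipation.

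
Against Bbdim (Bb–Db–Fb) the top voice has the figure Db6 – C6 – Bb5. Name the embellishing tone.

The harmony at that moment is Bb diminished triad (Bb, Db, Fb); C6 is not a chord tone.
It is approached by step down from Db6 and left by step down to Bb5.
Step in, step out in the same direction — a passing tone.

C6 is a passing tone.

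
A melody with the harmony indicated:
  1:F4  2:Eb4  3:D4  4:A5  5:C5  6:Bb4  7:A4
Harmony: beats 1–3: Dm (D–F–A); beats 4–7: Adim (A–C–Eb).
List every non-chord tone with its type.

The harmony at that moment is D minor triad (D, F, A); Eb4 is not a chord tone.
It is approached by step down from F4 and left by step down to D4.
Step in, step out in the same direction — a passing tone.
The harmony at that moment is A diminished triad (A, C, Eb); Bb4 is not a chord tone.
It is approached by step down from C5 and left by step down to A4.
Step in, step out in the same direction — a passing tone.

Eb4 (beat 2) — passing tone; Bb4 (beat 6) — passing tone.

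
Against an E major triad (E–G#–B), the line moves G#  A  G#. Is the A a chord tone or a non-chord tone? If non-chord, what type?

Non-chord tone — a neighbor tone.

The harmony at that moment is E major triad (E, G#, B); A is not a chord tone.
It is approached by step up from G# and left by step down to G#.
Step away and step back to the same note — a neighbor tone (upper neighbor).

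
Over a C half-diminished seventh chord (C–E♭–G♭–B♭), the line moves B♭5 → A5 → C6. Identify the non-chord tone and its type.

The harmony at that moment is C half-diminished seventh chord (C, E♭, G♭, B♭); A5 is not a chord tone.
It is approached by step down from B♭5 and left by leap up to C6.
Step in, leap out — an escape tone.

A5 is an escape tone.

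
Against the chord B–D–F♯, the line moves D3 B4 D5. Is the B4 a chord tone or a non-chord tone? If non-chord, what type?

B minor triad contains B, D, F♯; B is the root, so it is a chord tone.

Chord tone (the root of B minor triad).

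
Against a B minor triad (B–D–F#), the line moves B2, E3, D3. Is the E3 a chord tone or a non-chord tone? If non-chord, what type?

Non-chord tone — an appoggiatura.

The harmony at that moment is B minor triad (B, D, F#); E3 is not a chord tone.
It is approached by leap up from B2 and left by step down to D3.
Leap in, step out — an appoggiatura.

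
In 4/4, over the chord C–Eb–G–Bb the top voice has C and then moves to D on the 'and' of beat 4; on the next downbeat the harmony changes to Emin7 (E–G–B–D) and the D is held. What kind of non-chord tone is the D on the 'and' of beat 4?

The harmony at that moment is C minor seventh chord (C, Eb, G, Bb); D is not a chord tone.
It is approached by step up from C and then sustained as the same pitch into the next harmony.
Arriving early and becoming a chord tone when the harmony changes — an anticipation.

Anticipation.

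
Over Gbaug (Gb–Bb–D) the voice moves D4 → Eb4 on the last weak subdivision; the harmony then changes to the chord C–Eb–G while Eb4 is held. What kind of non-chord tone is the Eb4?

Eb4 is an anticipation.

The harmony at that moment is Gb augmented triad (Gb, Bb, D); Eb4 is not a chord tone.
It is approached by step up from D4 and then sustained as the same pitch into the next harmony.
Arriving early and becoming a chord tone when the harmony changes — an anticipation.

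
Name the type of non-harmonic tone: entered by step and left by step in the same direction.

Approach: by step. Departure: by step, continuing in the same direction.
Stepwise on both sides with no change of direction means the note fills in the space between two different chord tones — a passing tone. (Had it turned back to its starting note it would be a neighbor tone instead.)

Passing tone.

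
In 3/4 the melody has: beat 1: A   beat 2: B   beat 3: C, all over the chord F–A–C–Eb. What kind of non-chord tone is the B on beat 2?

The harmony at that moment is F dominant seventh chord (F, A, C, Eb); B is not a chord tone.
It is approached by step up from A and left by step up to C.
Step in, step out in the same direction — a passing tone.

Passing tone.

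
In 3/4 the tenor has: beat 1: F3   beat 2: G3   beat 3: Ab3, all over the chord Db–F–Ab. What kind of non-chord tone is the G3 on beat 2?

The harmony at that moment is Db major triad (Db, F, Ab); G3 is not a chord tone.
It is approached by step up from F3 and left by step up to Ab3.
Step in, step out in the same direction — a passing tone.

Passing tone.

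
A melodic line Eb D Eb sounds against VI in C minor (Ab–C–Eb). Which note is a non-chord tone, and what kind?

D is a neighbor tone.

The harmony at that moment is Ab major triad (Ab, C, Eb); D is not a chord tone.
It is approached by step down from Eb and left by step up to Eb.
Step away and step back to the same note — a neighbor tone (lower neighbor).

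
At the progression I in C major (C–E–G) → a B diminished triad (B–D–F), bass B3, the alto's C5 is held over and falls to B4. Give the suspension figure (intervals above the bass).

At the second chord the bass is B3. The suspended C5 lies a ninth above the bass; after resolving down by step to B4, the interval above the bass becomes an octave.
Suspension figures are named by those two intervals: 9–8.

9–8 suspension.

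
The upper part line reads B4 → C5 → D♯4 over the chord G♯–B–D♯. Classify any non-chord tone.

C5 is an escape tone.

The harmony at that moment is G♯ minor triad (G♯, B, D♯); C5 is not a chord tone.
It is approached by step up from B4 and left by leap down to D♯4.
Step in, leap out — an escape tone.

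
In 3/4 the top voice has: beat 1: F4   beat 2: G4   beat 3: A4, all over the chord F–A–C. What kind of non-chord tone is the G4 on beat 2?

Passing tone.

The harmony at that moment is F major triad (F, A, C); G4 is not a chord tone.
It is approached by step up from F4 and left by step up to A4.
Step in, step out in the same direction — a passing tone.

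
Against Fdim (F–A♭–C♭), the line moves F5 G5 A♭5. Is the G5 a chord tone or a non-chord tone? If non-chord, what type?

Non-chord tone — a passing tone.

The harmony at that moment is F diminished triad (F, A♭, C♭); G5 is not a chord tone.
It is approached by step up from F5 and left by step up to A♭5.
Step in, step out in the same direction — a passing tone.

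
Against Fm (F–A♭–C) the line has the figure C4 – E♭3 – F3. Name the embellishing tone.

The harmony at that moment is F minor triad (F, A♭, C); E♭3 is not a chord tone.
It is approached by leap down from C4 and left by step up to F3.
Leap in, step out — an appoggiatura.

E♭3 is an appoggiatura.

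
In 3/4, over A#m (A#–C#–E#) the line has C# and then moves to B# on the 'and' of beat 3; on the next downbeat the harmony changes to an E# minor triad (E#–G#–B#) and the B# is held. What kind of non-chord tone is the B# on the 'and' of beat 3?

Anticipation.

The harmony at that moment is A# minor triad (A#, C#, E#); B# is not a chord tone.
It is approached by step down from C# and then sustained as the same pitch into the next harmony.
Arriving early and becoming a chord tone when the harmony changes — an anticipation.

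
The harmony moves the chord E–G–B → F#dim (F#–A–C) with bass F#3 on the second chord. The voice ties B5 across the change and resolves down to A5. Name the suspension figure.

4–3 suspension.

At the second chord the bass is F#3. The suspended B5 lies a fourth above the bass; after resolving down by step to A5, the interval above the bass becomes a third.
Suspension figures are named by those two intervals: 4–3.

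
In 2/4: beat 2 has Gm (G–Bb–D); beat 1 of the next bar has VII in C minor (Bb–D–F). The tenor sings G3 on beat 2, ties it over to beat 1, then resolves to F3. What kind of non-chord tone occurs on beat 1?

The harmony at that moment is Bb major triad (Bb, D, F); G3 is not a chord tone.
It is held over (the same pitch as the preceding G3) and left by step down to F3.
Held over from the previous chord and resolving down by step — a suspension.

Suspension.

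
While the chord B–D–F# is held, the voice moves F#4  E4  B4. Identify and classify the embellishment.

The harmony at that moment is B minor triad (B, D, F#); E4 is not a chord tone.
It is approached by step down from F#4 and left by leap up to B4.
Step in, leap out — an escape tone.

E4 is an escape tone.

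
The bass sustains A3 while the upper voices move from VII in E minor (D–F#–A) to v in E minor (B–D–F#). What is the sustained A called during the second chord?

Pedal tone (pedal point).

The harmony at that moment is B minor triad (B, D, F#); A3 is not a chord tone.
It is held over (the same pitch as the preceding A3) and then sustained as the same pitch into the next harmony.
Sustained through a change of harmony — a pedal tone.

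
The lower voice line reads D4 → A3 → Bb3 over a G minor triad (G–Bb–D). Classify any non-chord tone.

A3 is an appoggiatura.

The harmony at that moment is G minor triad (G, Bb, D); A3 is not a chord tone.
It is approached by leap down from D4 and left by step up to Bb3.
Leap in, step out — an appoggiatura.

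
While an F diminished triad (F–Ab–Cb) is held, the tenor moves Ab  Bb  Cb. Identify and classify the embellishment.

Bb is a passing tone.

The harmony at that moment is F diminished triad (F, Ab, Cb); Bb is not a chord tone.
It is approached by step up from Ab and left by step up to Cb.
Step in, step out in the same direction — a passing tone.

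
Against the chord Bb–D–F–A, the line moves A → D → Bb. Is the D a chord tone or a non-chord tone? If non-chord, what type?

Bb major seventh chord contains Bb, D, F, A; D is the third, so it is a chord tone.

Chord tone (the third of Bb major seventh chord).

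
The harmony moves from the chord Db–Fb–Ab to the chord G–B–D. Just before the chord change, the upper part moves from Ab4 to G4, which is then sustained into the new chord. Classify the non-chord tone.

The harmony at that moment is Db minor triad (Db, Fb, Ab); G4 is not a chord tone.
It is approached by step down from Ab4 and then sustained as the same pitch into the next harmony.
Arriving early and becoming a chord tone when the harmony changes — an anticipation.

G4 is an anticipation.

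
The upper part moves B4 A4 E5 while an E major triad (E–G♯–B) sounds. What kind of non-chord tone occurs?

The harmony at that moment is E major triad (E, G♯, B); A4 is not a chord tone.
It is approached by step down from B4 and left by leap up to E5.
Step in, leap out — an escape tone.

A4 is an escape tone.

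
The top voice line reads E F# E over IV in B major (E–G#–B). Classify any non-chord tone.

The harmony at that moment is E major triad (E, G#, B); F# is not a chord tone.
It is approached by step up from E and left by step down to E.
Step away and step back to the same note — a neighbor tone (upper neighbor).

F# is a neighbor tone.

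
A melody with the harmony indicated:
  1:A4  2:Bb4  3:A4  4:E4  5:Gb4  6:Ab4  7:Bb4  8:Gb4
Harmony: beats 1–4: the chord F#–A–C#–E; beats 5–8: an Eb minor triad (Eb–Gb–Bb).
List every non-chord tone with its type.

The harmony at that moment is F# minor seventh chord (F#, A, C#, E); Bb4 is not a chord tone.
It is approached by step up from A4 and left by step down to A4.
Step away and step back to the same note — a neighbor tone (upper neighbor).
The harmony at that moment is Eb minor triad (Eb, Gb, Bb); Ab4 is not a chord tone.
It is approached by step up from Gb4 and left by step up to Bb4.
Step in, step out in the same direction — a passing tone.

Bb4 (beat 2) — neighbor tone; Ab4 (beat 6) — passing tone.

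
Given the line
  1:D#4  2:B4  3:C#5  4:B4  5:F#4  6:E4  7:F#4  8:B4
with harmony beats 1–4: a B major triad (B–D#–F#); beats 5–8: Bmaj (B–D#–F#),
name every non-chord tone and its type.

C#5 (beat 3) — neighbor tone; E4 (beat 6) — neighbor tone.

The harmony at that moment is B major triad (B, D#, F#); C#5 is not a chord tone.
It is approached by step up from B4 and left by step down to B4.
Step away and step back to the same note — a neighbor tone (upper neighbor).
The harmony at that moment is B major triad (B, D#, F#); E4 is not a chord tone.
It is approached by step down from F#4 and left by step up to F#4.
Step away and step back to the same note — a neighbor tone (lower neighbor).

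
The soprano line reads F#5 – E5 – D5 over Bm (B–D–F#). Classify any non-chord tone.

E5 is a passing tone.

The harmony at that moment is B minor triad (B, D, F#); E5 is not a chord tone.
It is approached by step down from F#5 and left by step down to D5.
Step in, step out in the same direction — a passing tone.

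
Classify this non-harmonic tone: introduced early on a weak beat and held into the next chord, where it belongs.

Anticipation.

Approach: ahead of the chord change (typically by step), so it is dissonant against the current harmony. Departure: none — the same pitch is restated or held and is a chord tone of the new harmony.
Dissonant first, consonant once the harmony catches up: the note simply arrives early — an anticipation. (The reverse timing, consonant first and dissonant after the change, would be a suspension or retardation.)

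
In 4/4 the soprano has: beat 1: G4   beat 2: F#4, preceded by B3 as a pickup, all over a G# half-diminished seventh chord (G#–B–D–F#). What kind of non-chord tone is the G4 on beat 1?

Appoggiatura.

The harmony at that moment is G# half-diminished seventh chord (G#, B, D, F#); G4 is not a chord tone.
It is approached by leap up from B3 and left by step down to F#4.
Leap in, step out, metrically accented — an appoggiatura.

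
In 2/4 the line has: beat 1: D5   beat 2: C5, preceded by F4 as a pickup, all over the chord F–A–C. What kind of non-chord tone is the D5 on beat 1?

Appoggiatura.

The harmony at that moment is F major triad (F, A, C); D5 is not a chord tone.
It is approached by leap up from F4 and left by step down to C5.
Leap in, step out, metrically accented — an appoggiatura.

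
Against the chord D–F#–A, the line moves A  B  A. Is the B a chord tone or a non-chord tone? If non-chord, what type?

Non-chord tone — a neighbor tone.

The harmony at that moment is D major triad (D, F#, A); B is not a chord tone.
It is approached by step up from A and left by step down to A.
Step away and step back to the same note — a neighbor tone (upper neighbor).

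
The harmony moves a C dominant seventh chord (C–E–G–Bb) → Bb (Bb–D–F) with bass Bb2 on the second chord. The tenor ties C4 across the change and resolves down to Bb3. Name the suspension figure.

At the second chord the bass is Bb2. The suspended C4 lies a ninth above the bass; after resolving down by step to Bb3, the interval above the bass becomes an octave.
Suspension figures are named by those two intervals: 9–8.

9–8 suspension.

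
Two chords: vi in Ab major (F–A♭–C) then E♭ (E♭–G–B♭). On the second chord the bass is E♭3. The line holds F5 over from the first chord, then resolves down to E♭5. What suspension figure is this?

At the second chord the bass is E♭3. The suspended F5 lies a ninth above the bass; after resolving down by step to E♭5, the interval above the bass becomes an octave.
Suspension figures are named by those two intervals: 9–8.

9–8 suspension.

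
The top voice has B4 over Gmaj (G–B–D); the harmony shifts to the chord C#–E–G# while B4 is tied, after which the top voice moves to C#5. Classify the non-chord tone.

B4 is a retardation.

The harmony at that moment is C# minor triad (C#, E, G#); B4 is not a chord tone.
It is held over (the same pitch as the preceding B4) and left by step up to C#5.
Held over from the previous chord and resolving up by step — a retardation.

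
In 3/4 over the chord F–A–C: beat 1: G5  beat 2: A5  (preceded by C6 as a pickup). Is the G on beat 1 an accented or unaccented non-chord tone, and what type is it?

Accented appoggiatura.

The harmony at that moment is F major triad (F, A, C); G5 is not a chord tone.
It is approached by leap down from C6 and left by step up to A5.
Leap in, step out — an appoggiatura.
It falls on the downbeat, so it is accented.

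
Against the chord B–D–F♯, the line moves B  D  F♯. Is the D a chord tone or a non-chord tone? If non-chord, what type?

Chord tone (the third of B minor triad).

B minor triad contains B, D, F♯; D is the third, so it is a chord tone.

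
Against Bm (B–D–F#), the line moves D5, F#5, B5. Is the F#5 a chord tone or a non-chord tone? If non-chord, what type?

B minor triad contains B, D, F#; F# is the fifth, so it is a chord tone.

Chord tone (the fifth of B minor triad).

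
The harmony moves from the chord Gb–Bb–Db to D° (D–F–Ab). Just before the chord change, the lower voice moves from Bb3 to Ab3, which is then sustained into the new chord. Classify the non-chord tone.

The harmony at that moment is Gb major triad (Gb, Bb, Db); Ab3 is not a chord tone.
It is approached by step down from Bb3 and then sustained as the same pitch into the next harmony.
Arriving early and becoming a chord tone when the harmony changes — an anticipation.

Ab3 is an anticipation.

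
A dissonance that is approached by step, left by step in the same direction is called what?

Passing tone.

Approach: by step. Departure: by step, continuing in the same direction.
Stepwise on both sides with no change of direction means the note fills in the space between two different chord tones — a passing tone. (Had it turned back to its starting note it would be a neighbor tone instead.)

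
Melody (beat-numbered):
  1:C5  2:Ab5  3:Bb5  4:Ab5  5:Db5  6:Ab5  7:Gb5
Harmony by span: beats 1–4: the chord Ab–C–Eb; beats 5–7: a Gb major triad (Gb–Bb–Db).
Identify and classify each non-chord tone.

The harmony at that moment is Ab major triad (Ab, C, Eb); Bb5 is not a chord tone.
It is approached by step up from Ab5 and left by step down to Ab5.
Step away and step back to the same note — a neighbor tone (upper neighbor).
The harmony at that moment is Gb major triad (Gb, Bb, Db); Ab5 is not a chord tone.
It is approached by leap up from Db5 and left by step down to Gb5.
Leap in, step out — an appoggiatura.

Bb5 (beat 3) — neighbor tone; Ab5 (beat 6) — appoggiatura.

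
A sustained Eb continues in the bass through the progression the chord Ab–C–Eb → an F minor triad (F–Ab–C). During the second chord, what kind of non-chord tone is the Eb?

Pedal tone (pedal point).

The harmony at that moment is F minor triad (F, Ab, C); Eb is not a chord tone.
It is held over (the same pitch as the preceding Eb) and then sustained as the same pitch into the next harmony.
Sustained through a change of harmony — a pedal tone.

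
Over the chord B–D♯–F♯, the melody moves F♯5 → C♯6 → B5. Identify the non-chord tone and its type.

The harmony at that moment is B major triad (B, D♯, F♯); C♯6 is not a chord tone.
It is approached by leap up from F♯5 and left by step down to B5.
Leap in, step out — an appoggiatura.

C♯6 is an appoggiatura.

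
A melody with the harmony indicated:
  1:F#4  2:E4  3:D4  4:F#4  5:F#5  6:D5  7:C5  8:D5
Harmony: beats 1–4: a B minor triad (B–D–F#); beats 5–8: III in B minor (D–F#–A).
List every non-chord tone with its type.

The harmony at that moment is B minor triad (B, D, F#); E4 is not a chord tone.
It is approached by step down from F#4 and left by step down to D4.
Step in, step out in the same direction — a passing tone.
The harmony at that moment is D major triad (D, F#, A); C5 is not a chord tone.
It is approached by step down from D5 and left by step up to D5.
Step away and step back to the same note — a neighbor tone (lower neighbor).

E4 (beat 2) — passing tone; C5 (beat 7) — neighbor tone.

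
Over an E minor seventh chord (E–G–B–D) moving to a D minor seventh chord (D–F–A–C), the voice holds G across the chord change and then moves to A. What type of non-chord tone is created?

The harmony at that moment is D minor seventh chord (D, F, A, C); G is not a chord tone.
It is held over (the same pitch as the preceding G) and left by step up to A.
Held over from the previous chord and resolving up by step — a retardation.

G is a retardation.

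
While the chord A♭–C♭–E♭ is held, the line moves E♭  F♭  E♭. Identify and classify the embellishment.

The harmony at that moment is A♭ minor triad (A♭, C♭, E♭); F♭ is not a chord tone.
It is approached by step up from E♭ and left by step down to E♭.
Step away and step back to the same note — a neighbor tone (upper neighbor).

F♭ is a neighbor tone.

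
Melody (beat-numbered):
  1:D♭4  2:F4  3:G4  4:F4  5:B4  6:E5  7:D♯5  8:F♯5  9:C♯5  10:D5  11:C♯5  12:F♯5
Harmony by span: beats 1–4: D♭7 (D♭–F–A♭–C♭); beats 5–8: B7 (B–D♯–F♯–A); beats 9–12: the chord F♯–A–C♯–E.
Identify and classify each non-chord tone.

G4 (beat 3) — neighbor tone; E5 (beat 6) — appoggiatura; D5 (beat 10) — neighbor tone.

The harmony at that moment is D♭ dominant seventh chord (D♭, F, A♭, C♭); G4 is not a chord tone.
It is approached by step up from F4 and left by step down to F4.
Step away and step back to the same note — a neighbor tone (upper neighbor).
The harmony at that moment is B dominant seventh chord (B, D♯, F♯, A); E5 is not a chord tone.
It is approached by leap up from B4 and left by step down to D♯5.
Leap in, step out — an appoggiatura.
The harmony at that moment is F♯ minor seventh chord (F♯, A, C♯, E); D5 is not a chord tone.
It is approached by step up from C♯5 and left by step down to C♯5.
Step away and step back to the same note — a neighbor tone (upper neighbor).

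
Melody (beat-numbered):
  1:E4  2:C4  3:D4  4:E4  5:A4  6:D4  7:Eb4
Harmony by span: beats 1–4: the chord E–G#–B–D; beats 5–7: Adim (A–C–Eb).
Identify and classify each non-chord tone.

The harmony at that moment is E dominant seventh chord (E, G#, B, D); C4 is not a chord tone.
It is approached by leap down from E4 and left by step up to D4.
Leap in, step out — an appoggiatura.
The harmony at that moment is A diminished triad (A, C, Eb); D4 is not a chord tone.
It is approached by leap down from A4 and left by step up to Eb4.
Leap in, step out — an appoggiatura.

C4 (beat 2) — appoggiatura; D4 (beat 6) — appoggiatura.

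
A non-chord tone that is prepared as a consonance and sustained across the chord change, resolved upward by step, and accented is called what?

Retardation.

Approach: by preparation — the pitch is first a chord tone, then held (tied or repeated) while the harmony changes under it. Departure: up by step. Metric position: strong.
A prepared dissonance that resolves upward by step — a retardation. (The same figure resolving downward would be a suspension.)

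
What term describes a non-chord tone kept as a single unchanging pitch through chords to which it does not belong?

Approach: none. Departure: none — a single pitch is sustained while the chords change around it, passing through harmonies that do not contain it.
No melodic motion at all; the dissonance is created entirely by the moving harmonies against the stationary note — a pedal tone (pedal point).

Pedal tone.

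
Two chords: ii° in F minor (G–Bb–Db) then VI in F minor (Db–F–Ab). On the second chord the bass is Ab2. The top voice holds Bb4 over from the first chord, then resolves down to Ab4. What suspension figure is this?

9–8 suspension.

At the second chord the bass is Ab2. The suspended Bb4 lies a ninth above the bass; after resolving down by step to Ab4, the interval above the bass becomes an octave.
Suspension figures are named by those two intervals: 9–8.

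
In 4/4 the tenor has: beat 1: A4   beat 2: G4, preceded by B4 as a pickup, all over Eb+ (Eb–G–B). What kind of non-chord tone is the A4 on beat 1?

Passing tone.

The harmony at that moment is Eb augmented triad (Eb, G, B); A4 is not a chord tone.
It is approached by step down from B4 and left by step down to G4.
Step in, step out in the same direction — a passing tone.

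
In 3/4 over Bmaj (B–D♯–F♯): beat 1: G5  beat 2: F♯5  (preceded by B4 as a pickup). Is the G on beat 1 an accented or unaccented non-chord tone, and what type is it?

The harmony at that moment is B major triad (B, D♯, F♯); G5 is not a chord tone.
It is approached by leap up from B4 and left by step down to F♯5.
Leap in, step out — an appoggiatura.
It falls on the downbeat, so it is accented.

Accented appoggiatura.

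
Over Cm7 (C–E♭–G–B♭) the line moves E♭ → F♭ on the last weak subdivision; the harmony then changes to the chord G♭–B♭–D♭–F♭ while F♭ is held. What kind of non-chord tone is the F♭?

F♭ is an anticipation.

The harmony at that moment is C minor seventh chord (C, E♭, G, B♭); F♭ is not a chord tone.
It is approached by step up from E♭ and then sustained as the same pitch into the next harmony.
Arriving early and becoming a chord tone when the harmony changes — an anticipation.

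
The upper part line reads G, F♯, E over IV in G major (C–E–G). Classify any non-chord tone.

F♯ is a passing tone.

The harmony at that moment is C major triad (C, E, G); F♯ is not a chord tone.
It is approached by step down from G and left by step down to E.
Step in, step out in the same direction — a passing tone.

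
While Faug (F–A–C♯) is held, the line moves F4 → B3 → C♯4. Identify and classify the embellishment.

The harmony at that moment is F augmented triad (F, A, C♯); B3 is not a chord tone.
It is approached by leap down from F4 and left by step up to C♯4.
Leap in, step out — an appoggiatura.

B3 is an appoggiatura.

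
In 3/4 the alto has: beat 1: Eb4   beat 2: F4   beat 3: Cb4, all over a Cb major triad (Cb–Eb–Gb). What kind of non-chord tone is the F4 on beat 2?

Escape tone.

The harmony at that moment is Cb major triad (Cb, Eb, Gb); F4 is not a chord tone.
It is approached by step up from Eb4 and left by leap down to Cb4.
Step in, leap out, on a weak beat — an escape tone.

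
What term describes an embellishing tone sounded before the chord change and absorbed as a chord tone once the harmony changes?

Approach: ahead of the chord change (typically by step), so it is dissonant against the current harmony. Departure: none — the same pitch is restated or held and is a chord tone of the new harmony.
Dissonant first, consonant once the harmony catches up: the note simply arrives early — an anticipation. (The reverse timing, consonant first and dissonant after the change, would be a suspension or retardation.)

Anticipation.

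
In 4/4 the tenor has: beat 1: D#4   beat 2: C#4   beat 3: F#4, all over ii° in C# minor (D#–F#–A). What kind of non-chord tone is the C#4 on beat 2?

Escape tone.

The harmony at that moment is D# diminished triad (D#, F#, A); C#4 is not a chord tone.
It is approached by step down from D#4 and left by leap up to F#4.
Step in, leap out, on a weak beat — an escape tone.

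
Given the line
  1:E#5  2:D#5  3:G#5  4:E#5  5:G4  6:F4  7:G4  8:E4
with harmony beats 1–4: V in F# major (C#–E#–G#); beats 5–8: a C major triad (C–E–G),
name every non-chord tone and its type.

D#5 (beat 2) — escape tone; F4 (beat 6) — neighbor tone.

The harmony at that moment is C# major triad (C#, E#, G#); D#5 is not a chord tone.
It is approached by step down from E#5 and left by leap up to G#5.
Step in, leap out — an escape tone.
The harmony at that moment is C major triad (C, E, G); F4 is not a chord tone.
It is approached by step down from G4 and left by step up to G4.
Step away and step back to the same note — a neighbor tone (lower neighbor).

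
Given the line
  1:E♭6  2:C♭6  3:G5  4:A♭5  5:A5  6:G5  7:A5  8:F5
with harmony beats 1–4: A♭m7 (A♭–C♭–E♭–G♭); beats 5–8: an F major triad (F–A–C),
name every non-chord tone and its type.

The harmony at that moment is A♭ minor seventh chord (A♭, C♭, E♭, G♭); G5 is not a chord tone.
It is approached by leap down from C♭6 and left by step up to A♭5.
Leap in, step out — an appoggiatura.
The harmony at that moment is F major triad (F, A, C); G5 is not a chord tone.
It is approached by step down from A5 and left by step up to A5.
Step away and step back to the same note — a neighbor tone (lower neighbor).

G5 (beat 3) — appoggiatura; G5 (beat 6) — neighbor tone.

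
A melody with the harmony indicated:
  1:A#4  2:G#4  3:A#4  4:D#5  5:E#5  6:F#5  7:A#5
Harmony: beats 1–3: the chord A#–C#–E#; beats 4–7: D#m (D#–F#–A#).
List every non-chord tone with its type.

G#4 (beat 2) — neighbor tone; E#5 (beat 5) — passing tone.

The harmony at that moment is A# minor triad (A#, C#, E#); G#4 is not a chord tone.
It is approached by step down from A#4 and left by step up to A#4.
Step away and step back to the same note — a neighbor tone (lower neighbor).
The harmony at that moment is D# minor triad (D#, F#, A#); E#5 is not a chord tone.
It is approached by step up from D#5 and left by step up to F#5.
Step in, step out in the same direction — a passing tone.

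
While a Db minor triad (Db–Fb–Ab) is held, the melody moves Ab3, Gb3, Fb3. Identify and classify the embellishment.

The harmony at that moment is Db minor triad (Db, Fb, Ab); Gb3 is not a chord tone.
It is approached by step down from Ab3 and left by step down to Fb3.
Step in, step out in the same direction — a passing tone.

Gb3 is a passing tone.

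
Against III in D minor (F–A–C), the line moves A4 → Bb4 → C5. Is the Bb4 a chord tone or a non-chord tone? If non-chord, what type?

The harmony at that moment is F major triad (F, A, C); Bb4 is not a chord tone.
It is approached by step up from A4 and left by step up to C5.
Step in, step out in the same direction — a passing tone.

Non-chord tone — a passing tone.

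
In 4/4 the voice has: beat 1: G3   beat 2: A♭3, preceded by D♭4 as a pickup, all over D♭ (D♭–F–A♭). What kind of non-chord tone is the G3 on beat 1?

The harmony at that moment is D♭ major triad (D♭, F, A♭); G3 is not a chord tone.
It is approached by leap down from D♭4 and left by step up to A♭3.
Leap in, step out, metrically accented — an appoggiatura.

Appoggiatura.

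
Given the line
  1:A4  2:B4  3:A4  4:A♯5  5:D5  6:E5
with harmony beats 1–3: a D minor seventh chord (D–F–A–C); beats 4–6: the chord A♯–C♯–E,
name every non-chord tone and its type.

The harmony at that moment is D minor seventh chord (D, F, A, C); B4 is not a chord tone.
It is approached by step up from A4 and left by step down to A4.
Step away and step back to the same note — a neighbor tone (upper neighbor).
The harmony at that moment is A♯ diminished triad (A♯, C♯, E); D5 is not a chord tone.
It is approached by leap down from A♯5 and left by step up to E5.
Leap in, step out — an appoggiatura.

B4 (beat 2) — neighbor tone; D5 (beat 5) — appoggiatura.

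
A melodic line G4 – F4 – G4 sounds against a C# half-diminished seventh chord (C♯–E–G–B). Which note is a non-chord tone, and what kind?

The harmony at that moment is C♯ half-diminished seventh chord (C♯, E, G, B); F4 is not a chord tone.
It is approached by step down from G4 and left by step up to G4.
Step away and step back to the same note — a neighbor tone (lower neighbor).

F4 is a neighbor tone.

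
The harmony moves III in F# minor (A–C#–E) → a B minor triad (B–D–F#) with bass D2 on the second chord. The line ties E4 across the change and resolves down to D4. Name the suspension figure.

9–8 suspension.

At the second chord the bass is D2. The suspended E4 lies a ninth above the bass; after resolving down by step to D4, the interval above the bass becomes an octave.
Suspension figures are named by those two intervals: 9–8.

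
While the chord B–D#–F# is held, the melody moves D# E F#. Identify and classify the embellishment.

The harmony at that moment is B major triad (B, D#, F#); E is not a chord tone.
It is approached by step up from D# and left by step up to F#.
Step in, step out in the same direction — a passing tone.

E is a passing tone.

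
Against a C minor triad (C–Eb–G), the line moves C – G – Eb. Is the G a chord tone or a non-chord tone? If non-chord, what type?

Chord tone (the fifth of C minor triad).

C minor triad contains C, Eb, G; G is the fifth, so it is a chord tone.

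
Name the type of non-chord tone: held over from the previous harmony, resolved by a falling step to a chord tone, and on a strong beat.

Suspension.

Approach: by preparation — the pitch is first a chord tone, then held (tied or repeated) while the harmony changes under it. Departure: down by step. Metric position: strong.
A prepared dissonance that resolves downward by step — a suspension. (The same figure resolving upward would be a retardation.)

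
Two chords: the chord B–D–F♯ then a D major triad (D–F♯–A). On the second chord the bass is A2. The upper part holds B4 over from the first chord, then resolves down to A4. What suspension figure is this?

9–8 suspension.

At the second chord the bass is A2. The suspended B4 lies a ninth above the bass; after resolving down by step to A4, the interval above the bass becomes an octave.
Suspension figures are named by those two intervals: 9–8.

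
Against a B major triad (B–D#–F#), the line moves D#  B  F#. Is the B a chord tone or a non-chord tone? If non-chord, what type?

Chord tone (the root of B major triad).

B major triad contains B, D#, F#; B is the root, so it is a chord tone.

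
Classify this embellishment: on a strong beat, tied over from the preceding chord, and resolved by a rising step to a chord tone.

Retardation.

Approach: by preparation — the pitch is first a chord tone, then held (tied or repeated) while the harmony changes under it. Departure: up by step. Metric position: strong.
A prepared dissonance that resolves upward by step — a retardation. (The same figure resolving downward would be a suspension.)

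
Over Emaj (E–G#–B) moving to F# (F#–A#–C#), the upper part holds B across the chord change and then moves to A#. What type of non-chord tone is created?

B is a suspension.

The harmony at that moment is F# major triad (F#, A#, C#); B is not a chord tone.
It is held over (the same pitch as the preceding B) and left by step down to A#.
Held over from the previous chord and resolving down by step — a suspension.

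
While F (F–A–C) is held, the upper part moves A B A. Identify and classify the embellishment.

B is a neighbor tone.

The harmony at that moment is F major triad (F, A, C); B is not a chord tone.
It is approached by step up from A and left by step down to A.
Step away and step back to the same note — a neighbor tone (upper neighbor).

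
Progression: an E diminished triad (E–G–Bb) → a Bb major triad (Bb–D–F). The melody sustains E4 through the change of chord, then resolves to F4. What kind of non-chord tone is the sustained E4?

E4 is a retardation.

The harmony at that moment is Bb major triad (Bb, D, F); E4 is not a chord tone.
It is held over (the same pitch as the preceding E4) and left by step up to F4.
Held over from the previous chord and resolving up by step — a retardation.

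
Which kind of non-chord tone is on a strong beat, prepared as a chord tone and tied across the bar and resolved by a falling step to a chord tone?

Approach: by preparation — the pitch is first a chord tone, then held (tied or repeated) while the harmony changes under it. Departure: down by step. Metric position: strong.
A prepared dissonance that resolves downward by step — a suspension. (The same figure resolving upward would be a retardation.)

Suspension.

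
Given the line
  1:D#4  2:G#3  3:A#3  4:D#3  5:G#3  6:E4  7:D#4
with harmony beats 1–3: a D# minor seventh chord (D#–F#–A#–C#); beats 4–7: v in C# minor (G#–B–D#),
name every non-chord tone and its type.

The harmony at that moment is D# minor seventh chord (D#, F#, A#, C#); G#3 is not a chord tone.
It is approached by leap down from D#4 and left by step up to A#3.
Leap in, step out — an appoggiatura.
The harmony at that moment is G# minor triad (G#, B, D#); E4 is not a chord tone.
It is approached by leap up from G#3 and left by step down to D#4.
Leap in, step out — an appoggiatura.

G#3 (beat 2) — appoggiatura; E4 (beat 6) — appoggiatura.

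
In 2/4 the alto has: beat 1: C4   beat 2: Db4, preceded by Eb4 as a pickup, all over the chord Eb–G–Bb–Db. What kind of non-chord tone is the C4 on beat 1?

Appoggiatura.

The harmony at that moment is Eb dominant seventh chord (Eb, G, Bb, Db); C4 is not a chord tone.
It is approached by leap down from Eb4 and left by step up to Db4.
Leap in, step out, metrically accented — an appoggiatura.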